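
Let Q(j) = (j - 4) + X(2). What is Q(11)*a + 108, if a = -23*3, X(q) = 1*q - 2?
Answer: -375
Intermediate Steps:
X(q) = -2 + q (X(q) = q - 2 = -2 + q)
a = -69
Q(j) = -4 + j (Q(j) = (j - 4) + (-2 + 2) = (-4 + j) + 0 = -4 + j)
Q(11)*a + 108 = (-4 + 11)*(-69) + 108 = 7*(-69) + 108 = -483 + 108 = -375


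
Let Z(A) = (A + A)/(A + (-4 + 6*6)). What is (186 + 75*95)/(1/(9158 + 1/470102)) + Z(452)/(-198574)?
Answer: 378135351361388593823/5647677090154 ≈ 6.6954e+7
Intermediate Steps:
Z(A) = 2*A/(32 + A) (Z(A) = (2*A)/(A + (-4 + 36)) = (2*A)/(A + 32) = (2*A)/(32 + A) = 2*A/(32 + A))
(186 + 75*95)/(1/(9158 + 1/470102)) + Z(452)/(-198574) = (186 + 75*95)/(1/(9158 + 1/470102)) + (2*452/(32 + 452))/(-198574) = (186 + 7125)/(1/(9158 + 1/470102)) + (2*452/484)*(-1/198574) = 7311/(1/(4305194117/470102)) + (2*452*(1/484))*(-1/198574) = 7311/(470102/4305194117) + (226/121)*(-1/198574) = 7311*(4305194117/470102) - 113/12013727 = 31475274189387/470102 - 113/12013727 = 378135351361388593823/5647677090154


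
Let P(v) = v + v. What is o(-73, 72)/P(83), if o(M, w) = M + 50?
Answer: -23/166 ≈ -0.13855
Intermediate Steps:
o(M, w) = 50 + M
P(v) = 2*v
o(-73, 72)/P(83) = (50 - 73)/((2*83)) = -23/166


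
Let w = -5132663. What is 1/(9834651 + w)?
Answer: 1/4701988 ≈ 2.1268e-7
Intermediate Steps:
1/(9834651 + w) = 1/(9834651 - 5132663) = 1/4701988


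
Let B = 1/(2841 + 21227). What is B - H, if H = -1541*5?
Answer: 185443941/24068 ≈ 7705.0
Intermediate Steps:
B = 1/24068 ≈ 4.1549e-5
H = -7705
B - H = 1/24068 - 1*(-7705) = 1/24068 + 7705 = 185443941/24068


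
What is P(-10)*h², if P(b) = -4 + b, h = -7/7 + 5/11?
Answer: -504/121 ≈ -4.1653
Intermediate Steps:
h = -6/11 (h = -7*⅐ + 5*(1/11) = -1 + 5/11 = -6/11 ≈ -0.54545)
P(-10)*h² = (-4 - 10)*(-6/11)² = -14*36/121 = -504/121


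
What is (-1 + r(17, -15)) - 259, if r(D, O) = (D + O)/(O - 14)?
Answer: -7542/29 ≈ -260.07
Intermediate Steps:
r(D, O) = (D + O)/(-14 + O)
(-1 + r(17, -15)) - 259 = (-1 + (17 - 15)/(-14 - 15)) - 259 = (-1 + 2/(-29)) - 259 = (-1 - 1/29*2) - 259 = (-1 - 2/29) - 259 = -31/29 - 259 = -7542/29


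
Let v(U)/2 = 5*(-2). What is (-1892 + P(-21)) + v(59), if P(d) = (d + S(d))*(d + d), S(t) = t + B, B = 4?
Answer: -316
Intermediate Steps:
S(t) = 4 + t (S(t) = t + 4 = 4 + t)
v(U) = -20 (v(U) = 2*(5*(-2)) = 2*(-10) = -20)
P(d) = 2*d*(4 + 2*d) (P(d) = (d + (4 + d))*(d + d) = (4 + 2*d)*(2*d) = 2*d*(4 + 2*d))
(-1892 + P(-21)) + v(59) = (-1892 + 4*(-21)*(2 - 21)) - 20 = (-1892 + 4*(-21)*(-19)) - 20 = (-1892 + 1596) - 20 = -296 - 20 = -316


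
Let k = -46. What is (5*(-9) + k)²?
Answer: 8281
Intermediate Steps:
(5*(-9) + k)² = (5*(-9) - 46)² = (-45 - 46)² = (-91)² = 8281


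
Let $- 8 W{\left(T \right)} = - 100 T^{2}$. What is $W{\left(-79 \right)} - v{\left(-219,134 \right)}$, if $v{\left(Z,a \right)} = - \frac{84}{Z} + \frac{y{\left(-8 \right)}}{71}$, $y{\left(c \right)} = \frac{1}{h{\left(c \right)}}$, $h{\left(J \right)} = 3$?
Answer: $\frac{2426020651}{31098} \approx 78012.0$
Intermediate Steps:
$W{\left(T \right)} = \frac{25 T^{2}}{2}$ ($W{\left(T \right)} = - \frac{\left(-100\right) T^{2}}{8} = \frac{25 T^{2}}{2}$)
$y{\left(c \right)} = \frac{1}{3}$
$v{\left(Z,a \right)} = \frac{1}{213} - \frac{84}{Z}$ ($v{\left(Z,a \right)} = - \frac{84}{Z} + \frac{1}{3 \cdot 71} = - \frac{84}{Z} + \frac{1}{3} \cdot \frac{1}{71} = - \frac{84}{Z} + \frac{1}{213} = \frac{1}{213} - \frac{84}{Z}$)
$W{\left(-79 \right)} - v{\left(-219,134 \right)} = \frac{25 \left(-79\right)^{2}}{2} - \frac{-17892 - 219}{213 \left(-219\right)} = \frac{25}{2} \cdot 6241 - \frac{1}{213} \left(- \frac{1}{219}\right) \left(-18111\right) = \frac{156025}{2} - \frac{6037}{15549} = \frac{2426020651}{31098}$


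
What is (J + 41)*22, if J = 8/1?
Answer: 1078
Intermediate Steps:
J = 8 (J = 8*1 = 8)
(J + 41)*22 = (8 + 41)*22 = 49*22 = 1078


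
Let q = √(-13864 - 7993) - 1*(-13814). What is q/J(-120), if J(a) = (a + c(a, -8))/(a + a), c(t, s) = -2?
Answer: 1657680/61 + 120*I*√21857/61 ≈ 27175.0 + 290.83*I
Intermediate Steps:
J(a) = (-2 + a)/(2*a) (J(a) = (a - 2)/(a + a) = (-2 + a)/((2*a)) = (-2 + a)*(1/(2*a)) = (-2 + a)/(2*a))
q = 13814 + I*√21857 (q = √(-21857) + 13814 = I*√21857 + 13814 = 13814 + I*√21857 ≈ 13814.0 + 147.84*I)
q/J(-120) = (13814 + I*√21857)/(((½)*(-2 - 120)/(-120))) = (13814 + I*√21857)/(((½)*(-1/120)*(-122))) = (13814 + I*√21857)/(61/120) = (13814 + I*√21857)*(120/61) = 1657680/61 + 120*I*√21857/61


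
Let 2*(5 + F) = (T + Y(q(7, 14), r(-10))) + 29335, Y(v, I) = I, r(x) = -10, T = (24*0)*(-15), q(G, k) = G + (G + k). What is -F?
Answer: -29315/2 ≈ -14658.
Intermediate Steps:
q(G, k) = k + 2*G
T = 0 (T = 0*(-15) = 0)
F = 29315/2 (F = -5 + ((0 - 10) + 29335)/2 = -5 + (-10 + 29335)/2 = -5 + (½)*29325 = -5 + 29325/2 = 29315/2 ≈ 14658.)
-F = -1*29315/2 = -29315/2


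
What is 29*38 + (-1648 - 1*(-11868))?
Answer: 11322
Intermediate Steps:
29*38 + (-1648 - 1*(-11868)) = 1102 + (-1648 + 11868) = 1102 + 10220 = 11322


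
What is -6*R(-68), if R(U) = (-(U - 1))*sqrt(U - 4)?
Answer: -2484*I*sqrt(2) ≈ -3512.9*I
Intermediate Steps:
R(U) = sqrt(-4 + U)*(1 - U) (R(U) = (-(-1 + U))*sqrt(-4 + U) = (1 - U)*sqrt(-4 + U) = sqrt(-4 + U)*(1 - U))
-6*R(-68) = -6*sqrt(-4 - 68)*(1 - 1*(-68)) = -6*sqrt(-72)*(1 + 68) = -6*6*I*sqrt(2)*69 = -2484*I*sqrt(2)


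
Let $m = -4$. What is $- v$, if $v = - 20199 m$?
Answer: $-80796$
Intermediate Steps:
$v = 80796$ ($v = \left(-20199\right) \left(-4\right) = 80796$)
$- v = \left(-1\right) 80796 = -80796$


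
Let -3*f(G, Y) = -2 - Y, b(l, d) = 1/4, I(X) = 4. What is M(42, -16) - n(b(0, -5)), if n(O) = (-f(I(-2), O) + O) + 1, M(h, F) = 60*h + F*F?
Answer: 5551/2 ≈ 2775.5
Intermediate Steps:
M(h, F) = F² + 60*h (M(h, F) = 60*h + F² = F² + 60*h)
b(l, d) = ¼
f(G, Y) = ⅔ + Y/3 (f(G, Y) = -(-2 - Y)/3 = ⅔ + Y/3)
n(O) = ⅓ + 2*O/3 (n(O) = (-(⅔ + O/3) + O) + 1 = ((-⅔ - O/3) + O) + 1 = (-⅔ + 2*O/3) + 1 = ⅓ + 2*O/3)
M(42, -16) - n(b(0, -5)) = ((-16)² + 60*42) - (⅓ + (⅔)*(¼)) = (256 + 2520) - (⅓ + ⅙) = 2776 - 1*½ = 2776 - ½ = 5551/2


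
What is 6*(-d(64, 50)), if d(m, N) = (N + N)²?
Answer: -60000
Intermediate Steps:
d(m, N) = 4*N² (d(m, N) = (2*N)² = 4*N²)
6*(-d(64, 50)) = 6*(-4*50²) = 6*(-4*2500) = 6*(-1*10000) = 6*(-10000) = -60000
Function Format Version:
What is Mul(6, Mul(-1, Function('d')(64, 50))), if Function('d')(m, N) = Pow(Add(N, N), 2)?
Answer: -60000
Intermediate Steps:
Function('d')(m, N) = Mul(4, Pow(N, 2)) (Function('d')(m, N) = Pow(Mul(2, N), 2) = Mul(4, Pow(N, 2)))
Mul(6, Mul(-1, Function('d')(64, 50))) = Mul(6, Mul(-1, Mul(4, Pow(50, 2)))) = Mul(6, Mul(-1, Mul(4, 2500))) = Mul(6, Mul(-1, 10000)) = Mul(6, -10000) = -60000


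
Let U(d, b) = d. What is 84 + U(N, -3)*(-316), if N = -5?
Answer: 1664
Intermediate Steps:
84 + U(N, -3)*(-316) = 84 - 5*(-316) = 84 + 1580 = 1664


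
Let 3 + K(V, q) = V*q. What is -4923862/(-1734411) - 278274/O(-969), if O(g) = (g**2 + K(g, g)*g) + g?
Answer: 39261766894981/13828311478065 ≈ 2.8392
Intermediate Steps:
K(V, q) = -3 + V*q
O(g) = g + g**2 + g*(-3 + g**2) (O(g) = (g**2 + (-3 + g*g)*g) + g = (g**2 + (-3 + g**2)*g) + g = (g**2 + g*(-3 + g**2)) + g = g + g**2 + g*(-3 + g**2))
-4923862/(-1734411) - 278274/O(-969) = -4923862/(-1734411) - 278274*(-1/(969*(-2 - 969 + (-969)**2))) = -4923862*(-1/1734411) - 278274*(-1/(969*(-2 - 969 + 938961))) = 4923862/1734411 - 278274/((-969*937990)) = 4923862/1734411 - 278274/(-908912310) = 4923862/1734411 - 278274*(-1/908912310) = 4923862/1734411 + 2441/7972915 = 39261766894981/13828311478065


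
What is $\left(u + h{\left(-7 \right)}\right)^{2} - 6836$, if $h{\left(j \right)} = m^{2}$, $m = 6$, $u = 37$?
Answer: $-1507$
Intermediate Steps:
$h{\left(j \right)} = 36$ ($h{\left(j \right)} = 6^{2} = 36$)
$\left(u + h{\left(-7 \right)}\right)^{2} - 6836 = \left(37 + 36\right)^{2} - 6836 = 73^{2} - 6836 = 5329 - 6836 = -1507$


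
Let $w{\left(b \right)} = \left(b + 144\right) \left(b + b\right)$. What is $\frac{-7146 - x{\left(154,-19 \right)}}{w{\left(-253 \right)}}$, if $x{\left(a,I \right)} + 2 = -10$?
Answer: $- \frac{3567}{27577} \approx -0.12935$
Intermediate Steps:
$w{\left(b \right)} = 2 b \left(144 + b\right)$ ($w{\left(b \right)} = \left(144 + b\right) 2 b = 2 b \left(144 + b\right)$)
$x{\left(a,I \right)} = -12$ ($x{\left(a,I \right)} = -2 - 10 = -12$)
$\frac{-7146 - x{\left(154,-19 \right)}}{w{\left(-253 \right)}} = \frac{-7146 - -12}{2 \left(-253\right) \left(144 - 253\right)} = \frac{-7146 + 12}{2 \left(-253\right) \left(-109\right)} = - \frac{7134}{55154} = \left(-7134\right) \frac{1}{55154} = - \frac{3567}{27577}$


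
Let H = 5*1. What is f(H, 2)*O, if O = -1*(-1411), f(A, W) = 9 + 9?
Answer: 25398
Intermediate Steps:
H = 5
f(A, W) = 18
O = 1411
f(H, 2)*O = 18*1411 = 25398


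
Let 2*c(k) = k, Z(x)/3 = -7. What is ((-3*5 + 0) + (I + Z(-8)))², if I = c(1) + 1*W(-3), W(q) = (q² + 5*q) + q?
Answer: 7921/4 ≈ 1980.3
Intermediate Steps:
W(q) = q² + 6*q
Z(x) = -21 (Z(x) = 3*(-7) = -21)
c(k) = k/2
I = -17/2 (I = (½)*1 + 1*(-3*(6 - 3)) = ½ + 1*(-3*3) = ½ + 1*(-9) = ½ - 9 = -17/2 ≈ -8.5000)
((-3*5 + 0) + (I + Z(-8)))² = ((-3*5 + 0) + (-17/2 - 21))² = ((-15 + 0) - 59/2)² = (-15 - 59/2)² = (-89/2)² = 7921/4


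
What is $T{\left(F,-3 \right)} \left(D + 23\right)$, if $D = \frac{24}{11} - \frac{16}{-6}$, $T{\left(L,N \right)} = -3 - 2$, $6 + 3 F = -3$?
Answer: $- \frac{4595}{33} \approx -139.24$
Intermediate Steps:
$F = -3$ ($F = -2 + \frac{1}{3} \left(-3\right) = -2 - 1 = -3$)
$T{\left(L,N \right)} = -5$ ($T{\left(L,N \right)} = -3 - 2 = -5$)
$D = \frac{160}{33}$ ($D = 24 \cdot \frac{1}{11} - - \frac{8}{3} = \frac{24}{11} + \frac{8}{3} = \frac{160}{33} \approx 4.8485$)
$T{\left(F,-3 \right)} \left(D + 23\right) = - 5 \left(\frac{160}{33} + 23\right) = \left(-5\right) \frac{919}{33} = - \frac{4595}{33}$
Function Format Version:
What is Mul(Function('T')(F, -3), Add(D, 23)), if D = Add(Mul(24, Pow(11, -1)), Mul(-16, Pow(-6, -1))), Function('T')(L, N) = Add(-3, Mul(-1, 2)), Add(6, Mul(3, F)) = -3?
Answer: Rational(-4595, 33) ≈ -139.24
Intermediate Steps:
F = -3 (F = Add(-2, Mul(Rational(1, 3), -3)) = Add(-2, -1) = -3)
Function('T')(L, N) = -5 (Function('T')(L, N) = Add(-3, -2) = -5)
D = Rational(160, 33) (D = Add(Mul(24, Rational(1, 11)), Mul(-16, Rational(-1, 6))) = Add(Rational(24, 11), Rational(8, 3)) = Rational(160, 33) ≈ 4.8485)
Mul(Function('T')(F, -3), Add(D, 23)) = Mul(-5, Add(Rational(160, 33), 23)) = Mul(-5, Rational(919, 33)) = Rational(-4595, 33)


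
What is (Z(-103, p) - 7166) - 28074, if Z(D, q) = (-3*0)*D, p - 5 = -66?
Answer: -35240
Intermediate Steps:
p = -61 (p = 5 - 66 = -61)
Z(D, q) = 0 (Z(D, q) = 0*D = 0)
(Z(-103, p) - 7166) - 28074 = (0 - 7166) - 28074 = -7166 - 28074 = -35240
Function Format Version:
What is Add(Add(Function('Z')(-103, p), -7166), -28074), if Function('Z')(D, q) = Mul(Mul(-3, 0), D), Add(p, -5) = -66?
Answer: -35240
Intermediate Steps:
p = -61 (p = Add(5, -66) = -61)
Function('Z')(D, q) = 0 (Function('Z')(D, q) = Mul(0, D) = 0)
Add(Add(Function('Z')(-103, p), -7166), -28074) = Add(Add(0, -7166), -28074) = Add(-7166, -28074) = -35240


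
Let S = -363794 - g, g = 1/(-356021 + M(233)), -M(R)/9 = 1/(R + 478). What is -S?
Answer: 10231946353961/28125660 ≈ 3.6379e+5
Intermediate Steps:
M(R) = -9/(478 + R) (M(R) = -9/(R + 478) = -9/(478 + R))
g = -79/28125660 (g = 1/(-356021 - 9/(478 + 233)) = 1/(-356021 - 9/711) = 1/(-356021 - 9*1/711) = 1/(-356021 - 1/79) = 1/(-28125660/79) = -79/28125660 ≈ -2.8088e-6)
S = -10231946353961/28125660 (S = -363794 - 1*(-79/28125660) = -363794 + 79/28125660 = -10231946353961/28125660 ≈ -3.6379e+5)
-S = -1*(-10231946353961/28125660) = 10231946353961/28125660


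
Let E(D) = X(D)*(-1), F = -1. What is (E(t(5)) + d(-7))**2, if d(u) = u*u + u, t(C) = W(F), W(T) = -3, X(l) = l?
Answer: 2025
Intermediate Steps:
t(C) = -3
E(D) = -D (E(D) = D*(-1) = -D)
d(u) = u + u**2 (d(u) = u**2 + u = u + u**2)
(E(t(5)) + d(-7))**2 = (-1*(-3) - 7*(1 - 7))**2 = (3 - 7*(-6))**2 = (3 + 42)**2 = 45**2 = 2025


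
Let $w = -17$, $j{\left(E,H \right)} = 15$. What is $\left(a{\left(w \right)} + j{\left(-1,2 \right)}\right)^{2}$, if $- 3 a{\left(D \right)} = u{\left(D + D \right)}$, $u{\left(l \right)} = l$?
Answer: $\frac{6241}{9} \approx 693.44$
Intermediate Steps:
$a{\left(D \right)} = - \frac{2 D}{3}$ ($a{\left(D \right)} = - \frac{D + D}{3} = - \frac{2 D}{3}$)
$\left(a{\left(w \right)} + j{\left(-1,2 \right)}\right)^{2} = \left(\left(- \frac{2}{3}\right) \left(-17\right) + 15\right)^{2} = \left(\frac{34}{3} + 15\right)^{2} = \left(\frac{79}{3}\right)^{2} = \frac{6241}{9}$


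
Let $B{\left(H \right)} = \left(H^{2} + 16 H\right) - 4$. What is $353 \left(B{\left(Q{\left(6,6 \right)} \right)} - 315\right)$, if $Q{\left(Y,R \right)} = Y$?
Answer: $-66011$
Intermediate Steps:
$B{\left(H \right)} = -4 + H^{2} + 16 H$
$353 \left(B{\left(Q{\left(6,6 \right)} \right)} - 315\right) = 353 \left(\left(-4 + 6^{2} + 16 \cdot 6\right) - 315\right) = 353 \left(\left(-4 + 36 + 96\right) - 315\right) = 353 \left(128 - 315\right) = 353 \left(-187\right) = -66011$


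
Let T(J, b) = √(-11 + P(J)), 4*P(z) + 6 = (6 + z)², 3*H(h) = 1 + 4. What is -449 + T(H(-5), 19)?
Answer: -449 + √79/6 ≈ -447.52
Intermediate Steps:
H(h) = 5/3 (H(h) = (1 + 4)/3 = (⅓)*5 = 5/3)
P(z) = -3/2 + (6 + z)²/4
T(J, b) = √(-25/2 + (6 + J)²/4) (T(J, b) = √(-11 + (-3/2 + (6 + J)²/4)) = √(-25/2 + (6 + J)²/4))
-449 + T(H(-5), 19) = -449 + √(-50 + (6 + 5/3)²)/2 = -449 + √(-50 + (23/3)²)/2 = -449 + √(-50 + 529/9)/2 = -449 + √(79/9)/2 = -449 + (√79/3)/2 = -449 + √79/6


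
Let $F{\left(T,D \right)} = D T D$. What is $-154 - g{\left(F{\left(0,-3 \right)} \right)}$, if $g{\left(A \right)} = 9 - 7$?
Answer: $-156$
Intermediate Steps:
$F{\left(T,D \right)} = T D^{2}$ ($F{\left(T,D \right)} = D D T = T D^{2}$)
$g{\left(A \right)} = 2$ ($g{\left(A \right)} = 9 - 7 = 2$)
$-154 - g{\left(F{\left(0,-3 \right)} \right)} = -154 - 2 = -156$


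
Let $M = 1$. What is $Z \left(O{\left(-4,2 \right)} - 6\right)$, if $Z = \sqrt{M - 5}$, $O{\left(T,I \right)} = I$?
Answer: $- 8 i \approx - 8.0 i$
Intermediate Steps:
$Z = 2 i$ ($Z = \sqrt{1 - 5} = \sqrt{-4} = 2 i \approx 2.0 i$)
$Z \left(O{\left(-4,2 \right)} - 6\right) = 2 i \left(2 - 6\right) = 2 i \left(-4\right) = - 8 i$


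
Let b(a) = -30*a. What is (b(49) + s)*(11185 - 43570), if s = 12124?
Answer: -345029790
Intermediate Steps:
(b(49) + s)*(11185 - 43570) = (-30*49 + 12124)*(11185 - 43570) = (-1470 + 12124)*(-32385) = 10654*(-32385) = -345029790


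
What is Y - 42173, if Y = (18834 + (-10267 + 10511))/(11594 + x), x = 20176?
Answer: -669908566/15885 ≈ -42172.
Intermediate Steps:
Y = 9539/15885 (Y = (18834 + (-10267 + 10511))/(11594 + 20176) = (18834 + 244)/31770 = 19078*(1/31770) = 9539/15885 ≈ 0.60050)
Y - 42173 = 9539/15885 - 42173 = -669908566/15885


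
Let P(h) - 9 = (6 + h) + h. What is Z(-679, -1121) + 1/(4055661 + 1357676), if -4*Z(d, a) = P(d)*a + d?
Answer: -2036529859421/5413337 ≈ -3.7621e+5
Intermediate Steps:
P(h) = 15 + 2*h (P(h) = 9 + ((6 + h) + h) = 9 + (6 + 2*h) = 15 + 2*h)
Z(d, a) = -d/4 - a*(15 + 2*d)/4 (Z(d, a) = -((15 + 2*d)*a + d)/4 = -(a*(15 + 2*d) + d)/4 = -(d + a*(15 + 2*d))/4 = -d/4 - a*(15 + 2*d)/4)
Z(-679, -1121) + 1/(4055661 + 1357676) = (-1/4*(-679) - 1/4*(-1121)*(15 + 2*(-679))) + 1/(4055661 + 1357676) = (679/4 - 1/4*(-1121)*(15 - 1358)) + 1/5413337 = (679/4 - 1/4*(-1121)*(-1343)) + 1/5413337 = (679/4 - 1505503/4) + 1/5413337 = -376206 + 1/5413337 = -2036529859421/5413337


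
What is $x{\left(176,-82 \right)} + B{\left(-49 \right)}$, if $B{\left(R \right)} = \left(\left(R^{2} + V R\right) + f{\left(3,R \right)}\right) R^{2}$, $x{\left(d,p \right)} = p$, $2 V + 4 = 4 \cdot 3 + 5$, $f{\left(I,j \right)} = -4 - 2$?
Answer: $\frac{9971189}{2} \approx 4.9856 \cdot 10^{6}$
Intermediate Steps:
$f{\left(I,j \right)} = -6$
$V = \frac{13}{2}$ ($V = -2 + \frac{4 \cdot 3 + 5}{2} = -2 + \frac{12 + 5}{2} = -2 + \frac{1}{2} \cdot 17 = -2 + \frac{17}{2} = \frac{13}{2} \approx 6.5$)
$B{\left(R \right)} = R^{2} \left(-6 + R^{2} + \frac{13 R}{2}\right)$ ($B{\left(R \right)} = \left(\left(R^{2} + \frac{13 R}{2}\right) - 6\right) R^{2} = \left(-6 + R^{2} + \frac{13 R}{2}\right) R^{2} = R^{2} \left(-6 + R^{2} + \frac{13 R}{2}\right)$)
$x{\left(176,-82 \right)} + B{\left(-49 \right)} = -82 + \left(-49\right)^{2} \left(-6 + \left(-49\right)^{2} + \frac{13}{2} \left(-49\right)\right) = -82 + 2401 \left(-6 + 2401 - \frac{637}{2}\right) = -82 + 2401 \cdot \frac{4153}{2} = -82 + \frac{9971353}{2} = \frac{9971189}{2}$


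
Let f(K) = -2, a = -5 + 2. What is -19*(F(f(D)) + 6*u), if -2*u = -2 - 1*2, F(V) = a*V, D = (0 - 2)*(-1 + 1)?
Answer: -342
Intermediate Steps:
a = -3
D = 0 (D = -2*0 = 0)
F(V) = -3*V
u = 2 (u = -(-2 - 1*2)/2 = -(-2 - 2)/2 = -½*(-4) = 2)
-19*(F(f(D)) + 6*u) = -19*(-3*(-2) + 6*2) = -19*(6 + 12) = -19*18 = -342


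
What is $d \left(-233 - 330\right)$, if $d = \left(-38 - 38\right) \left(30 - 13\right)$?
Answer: $727396$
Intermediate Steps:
$d = -1292$ ($d = \left(-76\right) 17 = -1292$)
$d \left(-233 - 330\right) = - 1292 \left(-233 - 330\right) = \left(-1292\right) \left(-563\right) = 727396$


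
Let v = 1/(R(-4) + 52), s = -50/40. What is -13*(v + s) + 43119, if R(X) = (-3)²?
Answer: 10524949/244 ≈ 43135.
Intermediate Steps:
R(X) = 9
s = -5/4 (s = -50*1/40 = -5/4 ≈ -1.2500)
v = 1/61 (v = 1/(9 + 52) = 1/61 ≈ 0.016393)
-13*(v + s) + 43119 = -13*(1/61 - 5/4) + 43119 = -13*(-301/244) + 43119 = 3913/244 + 43119 = 10524949/244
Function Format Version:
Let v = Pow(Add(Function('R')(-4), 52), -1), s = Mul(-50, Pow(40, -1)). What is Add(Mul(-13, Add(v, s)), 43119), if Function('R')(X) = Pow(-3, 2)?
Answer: Rational(10524949, 244) ≈ 43135.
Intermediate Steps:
Function('R')(X) = 9
s = Rational(-5, 4) (s = Mul(-50, Rational(1, 40)) = Rational(-5, 4) ≈ -1.2500)
v = Rational(1, 61) (v = Pow(Add(9, 52), -1) = Pow(61, -1) = Rational(1, 61) ≈ 0.016393)
Add(Mul(-13, Add(v, s)), 43119) = Add(Mul(-13, Add(Rational(1, 61), Rational(-5, 4))), 43119) = Add(Mul(-13, Rational(-301, 244)), 43119) = Add(Rational(3913, 244), 43119) = Rational(10524949, 244)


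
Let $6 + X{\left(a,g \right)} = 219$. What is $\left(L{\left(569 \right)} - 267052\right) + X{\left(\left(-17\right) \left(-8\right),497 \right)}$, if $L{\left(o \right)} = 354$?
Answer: $-266485$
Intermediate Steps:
$X{\left(a,g \right)} = 213$ ($X{\left(a,g \right)} = -6 + 219 = 213$)
$\left(L{\left(569 \right)} - 267052\right) + X{\left(\left(-17\right) \left(-8\right),497 \right)} = \left(354 - 267052\right) + 213 = -266698 + 213 = -266485$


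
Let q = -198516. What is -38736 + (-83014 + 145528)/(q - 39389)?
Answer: -9215550594/237905 ≈ -38736.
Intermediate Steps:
-38736 + (-83014 + 145528)/(q - 39389) = -38736 + (-83014 + 145528)/(-198516 - 39389) = -38736 + 62514/(-237905) = -38736 + 62514*(-1/237905) = -38736 - 62514/237905 = -9215550594/237905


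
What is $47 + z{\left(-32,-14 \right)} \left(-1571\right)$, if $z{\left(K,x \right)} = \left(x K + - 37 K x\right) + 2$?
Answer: $25333993$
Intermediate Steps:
$z{\left(K,x \right)} = 2 - 36 K x$ ($z{\left(K,x \right)} = \left(K x - 37 K x\right) + 2 = - 36 K x + 2 = 2 - 36 K x$)
$47 + z{\left(-32,-14 \right)} \left(-1571\right) = 47 + \left(2 - \left(-1152\right) \left(-14\right)\right) \left(-1571\right) = 47 + \left(2 - 16128\right) \left(-1571\right) = 47 - -25333946 = 47 + 25333946 = 25333993$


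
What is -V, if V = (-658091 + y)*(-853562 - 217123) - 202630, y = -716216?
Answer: -1471449687665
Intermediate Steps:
V = 1471449687665 (V = (-658091 - 716216)*(-853562 - 217123) - 202630 = -1374307*(-1070685) - 202630 = 1471449890295 - 202630 = 1471449687665)
-V = -1*1471449687665 = -1471449687665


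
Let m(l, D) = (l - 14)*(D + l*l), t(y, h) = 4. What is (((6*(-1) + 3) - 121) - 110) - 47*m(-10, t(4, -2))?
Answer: 117078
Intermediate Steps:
m(l, D) = (-14 + l)*(D + l²)
(((6*(-1) + 3) - 121) - 110) - 47*m(-10, t(4, -2)) = (((6*(-1) + 3) - 121) - 110) - 47*((-10)³ - 14*4 - 14*(-10)² + 4*(-10)) = (((-6 + 3) - 121) - 110) - 47*(-1000 - 56 - 14*100 - 40) = ((-3 - 121) - 110) - 47*(-1000 - 56 - 1400 - 40) = (-124 - 110) - 47*(-2496) = -234 + 117312 = 117078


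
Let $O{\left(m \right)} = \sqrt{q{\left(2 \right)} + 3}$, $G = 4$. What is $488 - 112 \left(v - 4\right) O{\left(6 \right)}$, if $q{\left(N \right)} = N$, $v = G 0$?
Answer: $488 + 448 \sqrt{5} \approx 1489.8$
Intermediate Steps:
$v = 0$ ($v = 4 \cdot 0 = 0$)
$O{\left(m \right)} = \sqrt{5}$ ($O{\left(m \right)} = \sqrt{2 + 3} = \sqrt{5}$)
$488 - 112 \left(v - 4\right) O{\left(6 \right)} = 488 - 112 \left(0 - 4\right) \sqrt{5} = 488 - 112 \left(- 4 \sqrt{5}\right) = 488 + 448 \sqrt{5}$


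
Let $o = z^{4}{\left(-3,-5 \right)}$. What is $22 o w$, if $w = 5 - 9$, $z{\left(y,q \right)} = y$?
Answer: $-7128$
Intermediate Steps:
$w = -4$ ($w = 5 - 9 = -4$)
$o = 81$ ($o = \left(-3\right)^{4} = 81$)
$22 o w = 22 \cdot 81 \left(-4\right) = 1782 \left(-4\right) = -7128$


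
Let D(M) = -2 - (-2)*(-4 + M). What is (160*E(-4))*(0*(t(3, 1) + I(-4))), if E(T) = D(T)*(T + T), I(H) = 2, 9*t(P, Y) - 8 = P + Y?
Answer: 0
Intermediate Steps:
t(P, Y) = 8/9 + P/9 + Y/9 (t(P, Y) = 8/9 + (P + Y)/9 = 8/9 + (P/9 + Y/9) = 8/9 + P/9 + Y/9)
D(M) = -10 + 2*M (D(M) = -2 - (8 - 2*M) = -2 + (-8 + 2*M) = -10 + 2*M)
E(T) = 2*T*(-10 + 2*T) (E(T) = (-10 + 2*T)*(T + T) = (-10 + 2*T)*(2*T) = 2*T*(-10 + 2*T))
(160*E(-4))*(0*(t(3, 1) + I(-4))) = (160*(4*(-4)*(-5 - 4)))*(0*((8/9 + (1/9)*3 + (1/9)*1) + 2)) = (160*(4*(-4)*(-9)))*(0*((8/9 + 1/3 + 1/9) + 2)) = (160*144)*(0*(4/3 + 2)) = 23040*(0*(10/3)) = 23040*0 = 0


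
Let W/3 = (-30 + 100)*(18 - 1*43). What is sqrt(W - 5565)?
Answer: I*sqrt(10815) ≈ 104.0*I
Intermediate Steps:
W = -5250 (W = 3*((-30 + 100)*(18 - 1*43)) = 3*(70*(18 - 43)) = 3*(70*(-25)) = 3*(-1750) = -5250)
sqrt(W - 5565) = sqrt(-5250 - 5565) = sqrt(-10815) = I*sqrt(10815)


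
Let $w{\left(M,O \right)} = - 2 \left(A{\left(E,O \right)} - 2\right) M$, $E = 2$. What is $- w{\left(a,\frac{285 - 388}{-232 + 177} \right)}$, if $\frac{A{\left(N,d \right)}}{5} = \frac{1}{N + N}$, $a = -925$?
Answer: $\frac{2775}{2} \approx 1387.5$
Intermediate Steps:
$A{\left(N,d \right)} = \frac{5}{2 N}$ ($A{\left(N,d \right)} = \frac{5}{N + N} = \frac{5}{2 N}$)
$w{\left(M,O \right)} = \frac{3 M}{2}$ ($w{\left(M,O \right)} = - 2 \left(\frac{5}{2 \cdot 2} - 2\right) M = - 2 \left(\frac{5}{2} \cdot \frac{1}{2} - 2\right) M = - 2 \left(\frac{5}{4} - 2\right) M = \left(-2\right) \left(- \frac{3}{4}\right) M = \frac{3 M}{2}$)
$- w{\left(a,\frac{285 - 388}{-232 + 177} \right)} = - \frac{3 \left(-925\right)}{2} = \left(-1\right) \left(- \frac{2775}{2}\right) = \frac{2775}{2}$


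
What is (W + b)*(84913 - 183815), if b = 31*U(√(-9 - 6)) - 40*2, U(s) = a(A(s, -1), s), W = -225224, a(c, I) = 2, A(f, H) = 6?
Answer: 22276884284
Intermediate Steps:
U(s) = 2
b = -18 (b = 31*2 - 40*2 = 62 - 80 = -18)
(W + b)*(84913 - 183815) = (-225224 - 18)*(84913 - 183815) = -225242*(-98902) = 22276884284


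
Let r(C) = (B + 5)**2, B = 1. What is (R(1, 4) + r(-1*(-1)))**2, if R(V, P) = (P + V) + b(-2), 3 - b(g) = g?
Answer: 2116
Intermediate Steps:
b(g) = 3 - g
R(V, P) = 5 + P + V (R(V, P) = (P + V) + (3 - 1*(-2)) = (P + V) + (3 + 2) = (P + V) + 5 = 5 + P + V)
r(C) = 36 (r(C) = (1 + 5)**2 = 6**2 = 36)
(R(1, 4) + r(-1*(-1)))**2 = ((5 + 4 + 1) + 36)**2 = (10 + 36)**2 = 46**2 = 2116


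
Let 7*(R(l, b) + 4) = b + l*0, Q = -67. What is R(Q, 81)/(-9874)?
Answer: -53/69118 ≈ -0.00076680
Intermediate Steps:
R(l, b) = -4 + b/7 (R(l, b) = -4 + (b + l*0)/7 = -4 + (b + 0)/7 = -4 + b/7)
R(Q, 81)/(-9874) = (-4 + (1/7)*81)/(-9874) = (-4 + 81/7)*(-1/9874) = (53/7)*(-1/9874) = -53/69118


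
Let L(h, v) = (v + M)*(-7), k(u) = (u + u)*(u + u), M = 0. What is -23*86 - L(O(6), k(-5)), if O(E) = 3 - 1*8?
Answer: -1278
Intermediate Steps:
O(E) = -5 (O(E) = 3 - 8 = -5)
k(u) = 4*u**2 (k(u) = (2*u)*(2*u) = 4*u**2)
L(h, v) = -7*v (L(h, v) = (v + 0)*(-7) = v*(-7) = -7*v)
-23*86 - L(O(6), k(-5)) = -23*86 - (-7)*4*(-5)**2 = -1978 - (-7)*4*25 = -1978 - (-7)*100 = -1978 - 1*(-700) = -1978 + 700 = -1278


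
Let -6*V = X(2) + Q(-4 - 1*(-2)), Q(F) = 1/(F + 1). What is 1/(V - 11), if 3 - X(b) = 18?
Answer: -3/25 ≈ -0.12000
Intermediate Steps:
X(b) = -15 (X(b) = 3 - 1*18 = 3 - 18 = -15)
Q(F) = 1/(1 + F)
V = 8/3 (V = -(-15 + 1/(1 + (-4 - 1*(-2))))/6 = -(-15 + 1/(1 + (-4 + 2)))/6 = -(-15 + 1/(1 - 2))/6 = -(-15 + 1/(-1))/6 = -(-15 - 1)/6 = -⅙*(-16) = 8/3 ≈ 2.6667)
1/(V - 11) = 1/(8/3 - 11) = 1/(-25/3) = -3/25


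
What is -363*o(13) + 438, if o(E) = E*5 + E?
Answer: -27876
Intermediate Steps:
o(E) = 6*E (o(E) = 5*E + E = 6*E)
-363*o(13) + 438 = -2178*13 + 438 = -363*78 + 438 = -28314 + 438 = -27876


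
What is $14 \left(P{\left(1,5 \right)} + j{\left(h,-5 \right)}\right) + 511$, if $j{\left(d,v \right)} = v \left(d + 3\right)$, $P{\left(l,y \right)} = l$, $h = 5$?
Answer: $-35$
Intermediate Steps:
$j{\left(d,v \right)} = v \left(3 + d\right)$
$14 \left(P{\left(1,5 \right)} + j{\left(h,-5 \right)}\right) + 511 = 14 \left(1 - 5 \left(3 + 5\right)\right) + 511 = 14 \left(1 - 40\right) + 511 = 14 \left(-39\right) + 511 = -546 + 511 = -35$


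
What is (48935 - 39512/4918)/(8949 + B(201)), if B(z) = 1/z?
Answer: 24182593209/4423126250 ≈ 5.4673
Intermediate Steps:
(48935 - 39512/4918)/(8949 + B(201)) = (48935 - 39512/4918)/(8949 + 1/201) = (48935 - 39512*1/4918)/(8949 + 1/201) = (48935 - 19756/2459)/(1798750/201) = (120311409/2459)*(201/1798750) = 24182593209/4423126250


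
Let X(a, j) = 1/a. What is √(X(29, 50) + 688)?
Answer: 3*√64293/29 ≈ 26.230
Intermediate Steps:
√(X(29, 50) + 688) = √(1/29 + 688) = √(19953/29) = 3*√64293/29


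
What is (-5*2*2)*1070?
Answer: -21400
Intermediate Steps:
(-5*2*2)*1070 = -10*2*1070 = -20*1070 = -21400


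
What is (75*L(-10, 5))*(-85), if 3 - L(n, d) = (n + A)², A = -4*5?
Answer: 5718375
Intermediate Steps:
A = -20 (A = -2*10 = -20)
L(n, d) = 3 - (-20 + n)² (L(n, d) = 3 - (n - 20)² = 3 - (-20 + n)²)
(75*L(-10, 5))*(-85) = (75*(3 - (-20 - 10)²))*(-85) = (75*(3 - 1*(-30)²))*(-85) = (75*(3 - 1*900))*(-85) = (75*(3 - 900))*(-85) = (75*(-897))*(-85) = -67275*(-85) = 5718375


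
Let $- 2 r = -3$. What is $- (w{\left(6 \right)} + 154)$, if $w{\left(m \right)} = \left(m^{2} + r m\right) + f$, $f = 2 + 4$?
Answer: $-205$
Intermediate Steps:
$r = \frac{3}{2}$ ($r = \left(- \frac{1}{2}\right) \left(-3\right) = \frac{3}{2} \approx 1.5$)
$f = 6$
$w{\left(m \right)} = 6 + m^{2} + \frac{3 m}{2}$ ($w{\left(m \right)} = \left(m^{2} + \frac{3 m}{2}\right) + 6 = 6 + m^{2} + \frac{3 m}{2}$)
$- (w{\left(6 \right)} + 154) = - (\left(6 + 6^{2} + \frac{3}{2} \cdot 6\right) + 154) = - (\left(6 + 36 + 9\right) + 154) = - (51 + 154) = \left(-1\right) 205 = -205$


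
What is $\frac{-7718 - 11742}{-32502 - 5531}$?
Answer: $\frac{19460}{38033} \approx 0.51166$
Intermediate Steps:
$\frac{-7718 - 11742}{-32502 - 5531} = - \frac{19460}{-38033} = \left(-19460\right) \left(- \frac{1}{38033}\right) = \frac{19460}{38033}$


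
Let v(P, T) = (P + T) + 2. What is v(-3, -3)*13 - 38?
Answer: -90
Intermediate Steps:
v(P, T) = 2 + P + T
v(-3, -3)*13 - 38 = (2 - 3 - 3)*13 - 38 = -4*13 - 38 = -52 - 38 = -90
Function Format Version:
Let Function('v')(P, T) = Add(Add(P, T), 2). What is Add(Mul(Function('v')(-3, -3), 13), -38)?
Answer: -90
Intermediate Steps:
Function('v')(P, T) = Add(2, P, T)
Add(Mul(Function('v')(-3, -3), 13), -38) = Add(Mul(Add(2, -3, -3), 13), -38) = Add(Mul(-4, 13), -38) = Add(-52, -38) = -90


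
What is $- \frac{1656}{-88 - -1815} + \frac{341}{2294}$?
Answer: $- \frac{103547}{127798} \approx -0.81024$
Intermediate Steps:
$- \frac{1656}{-88 - -1815} + \frac{341}{2294} = - \frac{1656}{-88 + 1815} + 341 \cdot \frac{1}{2294} = - \frac{1656}{1727} + \frac{11}{74} = - \frac{103547}{127798}$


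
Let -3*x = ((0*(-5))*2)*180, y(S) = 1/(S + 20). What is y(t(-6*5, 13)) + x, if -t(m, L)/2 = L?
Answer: -1/6 ≈ -0.16667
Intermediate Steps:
t(m, L) = -2*L
y(S) = 1/(20 + S)
x = 0 (x = -(0*(-5))*2*180/3 = -0*2*180/3 = -0*180 = -1/3*0 = 0)
y(t(-6*5, 13)) + x = 1/(20 - 2*13) + 0 = 1/(20 - 26) + 0 = 1/(-6) + 0 = -1/6 + 0 = -1/6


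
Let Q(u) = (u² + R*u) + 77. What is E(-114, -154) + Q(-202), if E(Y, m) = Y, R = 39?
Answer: 32889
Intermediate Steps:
Q(u) = 77 + u² + 39*u (Q(u) = (u² + 39*u) + 77 = 77 + u² + 39*u)
E(-114, -154) + Q(-202) = -114 + (77 + (-202)² + 39*(-202)) = -114 + (77 + 40804 - 7878) = -114 + 33003 = 32889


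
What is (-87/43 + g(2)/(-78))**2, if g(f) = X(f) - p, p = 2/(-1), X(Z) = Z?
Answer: 12103441/2812329 ≈ 4.3037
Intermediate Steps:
p = -2 (p = 2*(-1) = -2)
g(f) = 2 + f (g(f) = f - 1*(-2) = f + 2 = 2 + f)
(-87/43 + g(2)/(-78))**2 = (-87/43 + (2 + 2)/(-78))**2 = (-87*1/43 + 4*(-1/78))**2 = (-87/43 - 2/39)**2 = (-3479/1677)**2 = 12103441/2812329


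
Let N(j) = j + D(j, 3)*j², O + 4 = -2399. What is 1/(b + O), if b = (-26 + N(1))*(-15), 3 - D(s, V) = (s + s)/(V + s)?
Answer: -2/4131 ≈ -0.00048414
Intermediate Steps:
D(s, V) = 3 - 2*s/(V + s) (D(s, V) = 3 - (s + s)/(V + s) = 3 - 2*s/(V + s))
O = -2403 (O = -4 - 2399 = -2403)
N(j) = j + j²*(9 + j)/(3 + j) (N(j) = j + ((j + 3*3)/(3 + j))*j² = j + ((j + 9)/(3 + j))*j² = j + ((9 + j)/(3 + j))*j² = j + j²*(9 + j)/(3 + j))
b = 675/2 (b = (-26 + 1*(3 + 1 + 1*(9 + 1))/(3 + 1))*(-15) = (-26 + 1*(3 + 1 + 1*10)/4)*(-15) = (-26 + 1*(¼)*(3 + 1 + 10))*(-15) = (-26 + 1*(¼)*14)*(-15) = (-26 + 7/2)*(-15) = -45/2*(-15) = 675/2 ≈ 337.50)
1/(b + O) = 1/(675/2 - 2403) = 1/(-4131/2) = -2/4131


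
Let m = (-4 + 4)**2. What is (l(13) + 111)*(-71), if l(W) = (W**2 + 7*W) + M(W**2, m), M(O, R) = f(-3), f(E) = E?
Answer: -26128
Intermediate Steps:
m = 0 (m = 0**2 = 0)
M(O, R) = -3
l(W) = -3 + W**2 + 7*W (l(W) = (W**2 + 7*W) - 3 = -3 + W**2 + 7*W)
(l(13) + 111)*(-71) = ((-3 + 13**2 + 7*13) + 111)*(-71) = ((-3 + 169 + 91) + 111)*(-71) = (257 + 111)*(-71) = 368*(-71) = -26128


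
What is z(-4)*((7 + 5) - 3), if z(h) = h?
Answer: -36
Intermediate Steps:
z(-4)*((7 + 5) - 3) = -4*((7 + 5) - 3) = -4*(12 - 3) = -4*9 = -36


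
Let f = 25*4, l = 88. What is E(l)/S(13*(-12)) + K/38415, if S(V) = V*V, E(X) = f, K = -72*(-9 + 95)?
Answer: -941327/5992740 ≈ -0.15708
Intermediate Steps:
f = 100
K = -6192 (K = -72*86 = -6192)
E(X) = 100
S(V) = V²
E(l)/S(13*(-12)) + K/38415 = 100/((13*(-12))²) - 6192/38415 = 100/((-156)²) - 6192*1/38415 = 100/24336 - 2064/12805 = 100*(1/24336) - 2064/12805 = 25/6084 - 2064/12805 = -941327/5992740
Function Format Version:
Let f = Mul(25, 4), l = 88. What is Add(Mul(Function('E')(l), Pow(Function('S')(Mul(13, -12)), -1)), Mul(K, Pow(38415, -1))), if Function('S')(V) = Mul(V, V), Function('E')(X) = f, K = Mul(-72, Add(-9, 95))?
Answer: Rational(-941327, 5992740) ≈ -0.15708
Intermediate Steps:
f = 100
K = -6192 (K = Mul(-72, 86) = -6192)
Function('E')(X) = 100
Function('S')(V) = Pow(V, 2)
Add(Mul(Function('E')(l), Pow(Function('S')(Mul(13, -12)), -1)), Mul(K, Pow(38415, -1))) = Add(Mul(100, Pow(Pow(Mul(13, -12), 2), -1)), Mul(-6192, Pow(38415, -1))) = Add(Mul(100, Pow(Pow(-156, 2), -1)), Mul(-6192, Rational(1, 38415))) = Add(Mul(100, Pow(24336, -1)), Rational(-2064, 12805)) = Add(Mul(100, Rational(1, 24336)), Rational(-2064, 12805)) = Add(Rational(25, 6084), Rational(-2064, 12805)) = Rational(-941327, 5992740)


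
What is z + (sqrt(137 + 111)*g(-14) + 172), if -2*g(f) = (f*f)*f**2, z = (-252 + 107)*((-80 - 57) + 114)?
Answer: 3507 - 38416*sqrt(62) ≈ -2.9898e+5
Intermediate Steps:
z = 3335 (z = -145*(-137 + 114) = -145*(-23) = 3335)
g(f) = -f**4/2 (g(f) = -f*f*f**2/2 = -f**2*f**2/2 = -f**4/2)
z + (sqrt(137 + 111)*g(-14) + 172) = 3335 + (sqrt(137 + 111)*(-1/2*(-14)**4) + 172) = 3335 + (sqrt(248)*(-1/2*38416) + 172) = 3335 + ((2*sqrt(62))*(-19208) + 172) = 3335 + (-38416*sqrt(62) + 172) = 3335 + (172 - 38416*sqrt(62)) = 3507 - 38416*sqrt(62)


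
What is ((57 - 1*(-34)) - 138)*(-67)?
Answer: 3149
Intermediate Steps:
((57 - 1*(-34)) - 138)*(-67) = ((57 + 34) - 138)*(-67) = (91 - 138)*(-67) = -47*(-67) = 3149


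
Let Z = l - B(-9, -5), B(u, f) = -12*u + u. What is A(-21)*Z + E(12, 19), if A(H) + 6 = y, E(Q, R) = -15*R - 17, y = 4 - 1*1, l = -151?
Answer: 448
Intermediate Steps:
B(u, f) = -11*u
y = 3 (y = 4 - 1 = 3)
E(Q, R) = -17 - 15*R
Z = -250 (Z = -151 - (-11)*(-9) = -151 - 1*99 = -151 - 99 = -250)
A(H) = -3 (A(H) = -6 + 3 = -3)
A(-21)*Z + E(12, 19) = -3*(-250) + (-17 - 15*19) = 750 + (-17 - 285) = 750 - 302 = 448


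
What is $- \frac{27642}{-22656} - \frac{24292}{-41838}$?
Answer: $\frac{142237129}{78990144} \approx 1.8007$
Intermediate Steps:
$- \frac{27642}{-22656} - \frac{24292}{-41838} = \left(-27642\right) \left(- \frac{1}{22656}\right) - - \frac{12146}{20919} = \frac{4607}{3776} + \frac{12146}{20919} = \frac{142237129}{78990144}$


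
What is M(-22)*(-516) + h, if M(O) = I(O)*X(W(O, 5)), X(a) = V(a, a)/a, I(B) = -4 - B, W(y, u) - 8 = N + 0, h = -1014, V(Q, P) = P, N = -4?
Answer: -10302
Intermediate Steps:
W(y, u) = 4 (W(y, u) = 8 + (-4 + 0) = 8 - 4 = 4)
X(a) = 1 (X(a) = a/a = 1)
M(O) = -4 - O (M(O) = (-4 - O)*1 = -4 - O)
M(-22)*(-516) + h = (-4 - 1*(-22))*(-516) - 1014 = (-4 + 22)*(-516) - 1014 = 18*(-516) - 1014 = -9288 - 1014 = -10302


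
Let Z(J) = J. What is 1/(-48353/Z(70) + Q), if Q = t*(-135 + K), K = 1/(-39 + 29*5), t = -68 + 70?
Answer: -3710/3564339 ≈ -0.0010409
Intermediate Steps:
t = 2
K = 1/106 (K = 1/(-39 + 145) = 1/106 ≈ 0.0094340)
Q = -14309/53 (Q = 2*(-135 + 1/106) = 2*(-14309/106) = -14309/53 ≈ -269.98)
1/(-48353/Z(70) + Q) = 1/(-48353/70 - 14309/53) = 1/(-3564339/3710) = -3710/3564339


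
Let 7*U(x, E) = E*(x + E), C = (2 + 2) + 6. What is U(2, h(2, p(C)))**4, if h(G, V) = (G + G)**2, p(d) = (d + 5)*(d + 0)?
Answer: 6879707136/2401 ≈ 2.8654e+6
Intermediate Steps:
C = 10 (C = 4 + 6 = 10)
p(d) = d*(5 + d) (p(d) = (5 + d)*d = d*(5 + d))
h(G, V) = 4*G**2 (h(G, V) = (2*G)**2 = 4*G**2)
U(x, E) = E*(E + x)/7 (U(x, E) = (E*(x + E))/7 = (E*(E + x))/7 = E*(E + x)/7)
U(2, h(2, p(C)))**4 = ((4*2**2)*(4*2**2 + 2)/7)**4 = ((4*4)*(4*4 + 2)/7)**4 = ((1/7)*16*(16 + 2))**4 = ((1/7)*16*18)**4 = (288/7)**4 = 6879707136/2401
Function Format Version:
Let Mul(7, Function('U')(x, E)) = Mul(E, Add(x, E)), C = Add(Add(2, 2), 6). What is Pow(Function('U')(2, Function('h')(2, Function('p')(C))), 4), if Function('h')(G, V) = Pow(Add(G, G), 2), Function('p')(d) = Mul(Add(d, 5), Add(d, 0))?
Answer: Rational(6879707136, 2401) ≈ 2.8654e+6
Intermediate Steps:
C = 10 (C = Add(4, 6) = 10)
Function('p')(d) = Mul(d, Add(5, d)) (Function('p')(d) = Mul(Add(5, d), d) = Mul(d, Add(5, d)))
Function('h')(G, V) = Mul(4, Pow(G, 2)) (Function('h')(G, V) = Pow(Mul(2, G), 2) = Mul(4, Pow(G, 2)))
Function('U')(x, E) = Mul(Rational(1, 7), E, Add(E, x)) (Function('U')(x, E) = Mul(Rational(1, 7), Mul(E, Add(x, E))) = Mul(Rational(1, 7), Mul(E, Add(E, x))) = Mul(Rational(1, 7), E, Add(E, x)))
Pow(Function('U')(2, Function('h')(2, Function('p')(C))), 4) = Pow(Mul(Rational(1, 7), Mul(4, Pow(2, 2)), Add(Mul(4, Pow(2, 2)), 2)), 4) = Pow(Mul(Rational(1, 7), Mul(4, 4), Add(Mul(4, 4), 2)), 4) = Pow(Mul(Rational(1, 7), 16, Add(16, 2)), 4) = Pow(Mul(Rational(1, 7), 16, 18), 4) = Pow(Rational(288, 7), 4) = Rational(6879707136, 2401)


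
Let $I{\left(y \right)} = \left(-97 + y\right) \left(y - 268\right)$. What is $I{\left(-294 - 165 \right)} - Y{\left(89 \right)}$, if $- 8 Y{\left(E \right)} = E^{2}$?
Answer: $\frac{3241617}{8} \approx 4.052 \cdot 10^{5}$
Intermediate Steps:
$Y{\left(E \right)} = - \frac{E^{2}}{8}$
$I{\left(y \right)} = \left(-268 + y\right) \left(-97 + y\right)$ ($I{\left(y \right)} = \left(-97 + y\right) \left(-268 + y\right) = \left(-268 + y\right) \left(-97 + y\right)$)
$I{\left(-294 - 165 \right)} - Y{\left(89 \right)} = \left(25996 + \left(-294 - 165\right)^{2} - 365 \left(-294 - 165\right)\right) - - \frac{89^{2}}{8} = \left(25996 + \left(-294 - 165\right)^{2} - 365 \left(-294 - 165\right)\right) - \left(- \frac{1}{8}\right) 7921 = \left(25996 + \left(-459\right)^{2} - -167535\right) - - \frac{7921}{8} = \left(25996 + 210681 + 167535\right) + \frac{7921}{8} = 404212 + \frac{7921}{8} = \frac{3241617}{8}$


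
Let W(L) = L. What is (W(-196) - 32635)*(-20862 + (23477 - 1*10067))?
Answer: 244656612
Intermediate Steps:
(W(-196) - 32635)*(-20862 + (23477 - 1*10067)) = (-196 - 32635)*(-20862 + (23477 - 1*10067)) = -32831*(-20862 + (23477 - 10067)) = -32831*(-20862 + 13410) = -32831*(-7452) = 244656612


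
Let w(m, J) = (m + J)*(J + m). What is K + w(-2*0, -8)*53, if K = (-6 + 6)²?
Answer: 3392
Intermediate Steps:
w(m, J) = (J + m)² (w(m, J) = (J + m)*(J + m) = (J + m)²)
K = 0 (K = 0² = 0)
K + w(-2*0, -8)*53 = 0 + (-8 - 2*0)²*53 = 0 + (-8 + 0)²*53 = 0 + (-8)²*53 = 0 + 64*53 = 0 + 3392 = 3392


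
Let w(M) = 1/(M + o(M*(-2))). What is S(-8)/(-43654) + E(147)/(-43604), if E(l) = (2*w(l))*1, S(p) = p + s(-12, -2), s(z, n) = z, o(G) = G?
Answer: 32070767/69953221338 ≈ 0.00045846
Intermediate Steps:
w(M) = -1/M (w(M) = 1/(M + M*(-2)) = 1/(M - 2*M) = 1/(-M) = -1/M)
S(p) = -12 + p (S(p) = p - 12 = -12 + p)
E(l) = -2/l (E(l) = (2*(-1/l))*1 = -2/l*1 = -2/l)
S(-8)/(-43654) + E(147)/(-43604) = (-12 - 8)/(-43654) - 2/147/(-43604) = -20*(-1/43654) - 2*1/147*(-1/43604) = 10/21827 - 2/147*(-1/43604) = 10/21827 + 1/3204894 = 32070767/69953221338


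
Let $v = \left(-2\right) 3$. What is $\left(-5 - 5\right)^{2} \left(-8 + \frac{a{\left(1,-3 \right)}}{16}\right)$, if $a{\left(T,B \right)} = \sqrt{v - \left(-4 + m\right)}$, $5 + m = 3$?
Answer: $-800$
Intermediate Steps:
$m = -2$ ($m = -5 + 3 = -2$)
$v = -6$
$a{\left(T,B \right)} = 0$ ($a{\left(T,B \right)} = \sqrt{-6 + \left(4 - -2\right)} = \sqrt{-6 + \left(4 + 2\right)} = \sqrt{-6 + 6} = \sqrt{0} = 0$)
$\left(-5 - 5\right)^{2} \left(-8 + \frac{a{\left(1,-3 \right)}}{16}\right) = \left(-5 - 5\right)^{2} \left(-8 + \frac{0}{16}\right) = \left(-10\right)^{2} \left(-8 + 0 \cdot \frac{1}{16}\right) = 100 \left(-8 + 0\right) = 100 \left(-8\right) = -800$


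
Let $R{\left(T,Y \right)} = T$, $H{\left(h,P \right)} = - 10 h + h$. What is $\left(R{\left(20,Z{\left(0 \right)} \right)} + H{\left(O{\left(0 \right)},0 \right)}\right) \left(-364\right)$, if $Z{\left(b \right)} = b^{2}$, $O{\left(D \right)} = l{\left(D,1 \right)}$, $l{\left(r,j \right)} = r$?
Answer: $-7280$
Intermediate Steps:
$O{\left(D \right)} = D$
$H{\left(h,P \right)} = - 9 h$
$\left(R{\left(20,Z{\left(0 \right)} \right)} + H{\left(O{\left(0 \right)},0 \right)}\right) \left(-364\right) = \left(20 - 0\right) \left(-364\right) = \left(20 + 0\right) \left(-364\right) = 20 \left(-364\right) = -7280$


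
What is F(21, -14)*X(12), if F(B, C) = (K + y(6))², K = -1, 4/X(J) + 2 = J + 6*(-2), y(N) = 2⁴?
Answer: -450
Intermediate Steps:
y(N) = 16
X(J) = 4/(-14 + J) (X(J) = 4/(-2 + (J + 6*(-2))) = 4/(-2 + (J - 12)) = 4/(-2 + (-12 + J)) = 4/(-14 + J))
F(B, C) = 225 (F(B, C) = (-1 + 16)² = 15² = 225)
F(21, -14)*X(12) = 225*(4/(-14 + 12)) = 225*(4/(-2)) = 225*(4*(-½)) = 225*(-2) = -450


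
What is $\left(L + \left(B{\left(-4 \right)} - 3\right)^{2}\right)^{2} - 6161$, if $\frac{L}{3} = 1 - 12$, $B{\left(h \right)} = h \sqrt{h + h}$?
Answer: $12335 - 14592 i \sqrt{2} \approx 12335.0 - 20636.0 i$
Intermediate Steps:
$B{\left(h \right)} = \sqrt{2} h^{\frac{3}{2}}$ ($B{\left(h \right)} = h \sqrt{2 h} = h \sqrt{2} \sqrt{h} = \sqrt{2} h^{\frac{3}{2}}$)
$L = -33$ ($L = 3 \left(1 - 12\right) = 3 \left(-11\right) = -33$)
$\left(L + \left(B{\left(-4 \right)} - 3\right)^{2}\right)^{2} - 6161 = \left(-33 + \left(\sqrt{2} \left(-4\right)^{\frac{3}{2}} - 3\right)^{2}\right)^{2} - 6161 = \left(-33 + \left(\sqrt{2} \left(- 8 i\right) - 3\right)^{2}\right)^{2} - 6161 = \left(-33 + \left(- 8 i \sqrt{2} - 3\right)^{2}\right)^{2} - 6161 = \left(-33 + \left(-3 - 8 i \sqrt{2}\right)^{2}\right)^{2} - 6161 = -6161 + \left(-33 + \left(-3 - 8 i \sqrt{2}\right)^{2}\right)^{2}$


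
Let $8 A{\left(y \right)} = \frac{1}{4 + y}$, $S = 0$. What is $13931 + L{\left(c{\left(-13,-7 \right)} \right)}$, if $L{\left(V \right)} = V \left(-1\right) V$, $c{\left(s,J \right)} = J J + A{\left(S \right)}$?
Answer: $\frac{11803583}{1024} \approx 11527.0$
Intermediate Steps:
$A{\left(y \right)} = \frac{1}{8 \left(4 + y\right)}$
$c{\left(s,J \right)} = \frac{1}{32} + J^{2}$ ($c{\left(s,J \right)} = J J + \frac{1}{8 \left(4 + 0\right)} = J^{2} + \frac{1}{8 \cdot 4} = J^{2} + \frac{1}{8} \cdot \frac{1}{4} = J^{2} + \frac{1}{32} = \frac{1}{32} + J^{2}$)
$L{\left(V \right)} = - V^{2}$ ($L{\left(V \right)} = - V V = - V^{2}$)
$13931 + L{\left(c{\left(-13,-7 \right)} \right)} = 13931 - \left(\frac{1}{32} + \left(-7\right)^{2}\right)^{2} = 13931 - \left(\frac{1}{32} + 49\right)^{2} = 13931 - \left(\frac{1569}{32}\right)^{2} = 13931 - \frac{2461761}{1024} = \frac{11803583}{1024}$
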